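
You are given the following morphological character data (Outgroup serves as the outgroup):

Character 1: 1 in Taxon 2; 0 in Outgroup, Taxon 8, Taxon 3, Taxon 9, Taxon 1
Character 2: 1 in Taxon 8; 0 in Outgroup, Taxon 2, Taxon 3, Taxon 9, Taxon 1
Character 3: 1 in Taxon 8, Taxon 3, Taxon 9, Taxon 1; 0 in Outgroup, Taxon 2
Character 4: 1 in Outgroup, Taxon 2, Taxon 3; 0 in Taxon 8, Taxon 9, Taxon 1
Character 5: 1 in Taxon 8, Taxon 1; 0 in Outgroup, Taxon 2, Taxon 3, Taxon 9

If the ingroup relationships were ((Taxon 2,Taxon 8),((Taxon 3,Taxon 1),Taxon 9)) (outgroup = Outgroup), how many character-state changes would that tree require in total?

Map each character onto ((Taxon 2,Taxon 8),((Taxon 3,Taxon 1),Taxon 9)) (rooted by Outgroup) and count the minimum state changes it requires (Fitch parsimony):
Character 1: 1; Character 2: 1; Character 3: 2; Character 4: 3; Character 5: 2.
Total tree length = 9.

9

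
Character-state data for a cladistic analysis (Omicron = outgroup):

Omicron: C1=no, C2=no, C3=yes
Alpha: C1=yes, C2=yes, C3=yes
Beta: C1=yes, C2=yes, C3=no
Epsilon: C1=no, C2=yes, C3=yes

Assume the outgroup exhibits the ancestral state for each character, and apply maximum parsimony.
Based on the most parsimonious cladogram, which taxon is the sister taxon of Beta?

Character polarity is set by the outgroup: the derived state is whichever differs from the outgroup's state, so for C3 the derived state is 'no', and for the remaining characters it is 'yes'.
C1: derived state 'yes' in Alpha and Beta only — synapomorphy for {Alpha, Beta}.
All ingroup taxa share the derived state 'yes' for C2; it defines the ingroup but does not resolve relationships within it.
C3 (derived state 'no') is unique to Beta (autapomorphy; uninformative for grouping).
Most parsimonious ingroup topology: ((Alpha,Beta),Epsilon).
Beta and Alpha form a cherry on this tree, so they are sister taxa.

Alpha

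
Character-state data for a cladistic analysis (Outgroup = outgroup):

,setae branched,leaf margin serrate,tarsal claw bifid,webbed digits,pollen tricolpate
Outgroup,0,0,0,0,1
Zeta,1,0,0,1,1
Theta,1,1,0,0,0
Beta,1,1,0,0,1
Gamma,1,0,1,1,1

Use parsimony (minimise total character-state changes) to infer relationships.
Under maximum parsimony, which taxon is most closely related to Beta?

Character polarity is set by the outgroup: the derived state is whichever differs from the outgroup's state, so for pollen tricolpate the derived state is '0', and for the remaining characters it is '1'.
All ingroup taxa share the derived state '1' for setae branched; it defines the ingroup but does not resolve relationships within it.
Only Beta and Theta show the derived state '1' for leaf margin serrate, supporting them as a clade.
tarsal claw bifid: derived state '1' in Gamma only — an autapomorphy, so it tells us nothing about relationships among taxa.
webbed digits (derived state '1') is shared by Gamma and Zeta — a synapomorphy uniting that clade.
pollen tricolpate (derived state '0') is unique to Theta (autapomorphy; uninformative for grouping).
Most parsimonious ingroup topology: ((Zeta,Gamma),(Theta,Beta)).
Beta and Theta form a cherry on this tree, so they are sister taxa.

Theta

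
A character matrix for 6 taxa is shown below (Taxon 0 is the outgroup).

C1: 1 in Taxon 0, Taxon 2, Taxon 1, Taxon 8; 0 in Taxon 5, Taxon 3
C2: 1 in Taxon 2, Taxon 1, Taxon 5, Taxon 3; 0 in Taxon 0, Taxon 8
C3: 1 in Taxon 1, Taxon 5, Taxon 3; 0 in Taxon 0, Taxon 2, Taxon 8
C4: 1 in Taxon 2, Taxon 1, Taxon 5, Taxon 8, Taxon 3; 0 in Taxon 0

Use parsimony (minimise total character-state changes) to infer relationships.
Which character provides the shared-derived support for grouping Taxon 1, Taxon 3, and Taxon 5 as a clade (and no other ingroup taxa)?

C3

Character polarity is set by the outgroup: the derived state is whichever differs from the outgroup's state, so for C1 the derived state is '0', and for the remaining characters it is '1'.
Only Taxon 3 and Taxon 5 show the derived state '0' for C1, supporting them as a clade.
C2 (derived state '1') is shared by Taxon 1, Taxon 2, Taxon 3, and Taxon 5 — a synapomorphy uniting that clade.
C3: derived state '1' in Taxon 1, Taxon 3, and Taxon 5 only — synapomorphy for {Taxon 1, Taxon 3, Taxon 5}.
C4 (derived state '1') is shared by all ingroup taxa — unites the whole ingroup.
Most parsimonious ingroup topology: ((Taxon 2,(Taxon 1,(Taxon 5,Taxon 3))),Taxon 8).
The clade {Taxon 1, Taxon 3, Taxon 5} is supported by C3: its derived state '1' occurs in exactly those taxa and in no other taxon (including the outgroup).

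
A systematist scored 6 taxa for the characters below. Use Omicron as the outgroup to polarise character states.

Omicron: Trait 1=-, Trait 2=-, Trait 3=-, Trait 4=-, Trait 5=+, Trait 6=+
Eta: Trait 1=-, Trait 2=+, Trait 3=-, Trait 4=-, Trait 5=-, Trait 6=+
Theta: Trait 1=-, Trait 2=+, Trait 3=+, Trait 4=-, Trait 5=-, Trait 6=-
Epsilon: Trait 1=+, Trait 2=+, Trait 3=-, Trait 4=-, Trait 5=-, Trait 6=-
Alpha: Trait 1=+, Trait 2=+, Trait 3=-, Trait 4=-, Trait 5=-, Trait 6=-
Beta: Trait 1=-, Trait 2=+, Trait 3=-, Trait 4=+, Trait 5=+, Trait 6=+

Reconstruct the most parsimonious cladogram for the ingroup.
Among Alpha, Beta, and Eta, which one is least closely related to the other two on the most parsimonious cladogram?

Character polarity is set by the outgroup: the derived state is whichever differs from the outgroup's state, so for Trait 5, Trait 6 the derived state is '-', and for the remaining characters it is '+'.
Trait 1 (derived state '+') is shared by Alpha and Epsilon — a synapomorphy uniting that clade.
Trait 2 (derived state '+') is shared by all ingroup taxa — unites the whole ingroup.
Trait 3 (derived state '+') is unique to Theta (autapomorphy; uninformative for grouping).
Trait 4 (derived state '+') is unique to Beta (autapomorphy; uninformative for grouping).
Only Alpha, Epsilon, Eta, and Theta show the derived state '-' for Trait 5, supporting them as a clade.
Only Alpha, Epsilon, and Theta show the derived state '-' for Trait 6, supporting them as a clade.
Most parsimonious ingroup topology: ((Eta,(Theta,(Epsilon,Alpha))),Beta).
Eta and Alpha share a more recent common ancestor with each other than either does with Beta, so Beta is the least closely related of the three.

Beta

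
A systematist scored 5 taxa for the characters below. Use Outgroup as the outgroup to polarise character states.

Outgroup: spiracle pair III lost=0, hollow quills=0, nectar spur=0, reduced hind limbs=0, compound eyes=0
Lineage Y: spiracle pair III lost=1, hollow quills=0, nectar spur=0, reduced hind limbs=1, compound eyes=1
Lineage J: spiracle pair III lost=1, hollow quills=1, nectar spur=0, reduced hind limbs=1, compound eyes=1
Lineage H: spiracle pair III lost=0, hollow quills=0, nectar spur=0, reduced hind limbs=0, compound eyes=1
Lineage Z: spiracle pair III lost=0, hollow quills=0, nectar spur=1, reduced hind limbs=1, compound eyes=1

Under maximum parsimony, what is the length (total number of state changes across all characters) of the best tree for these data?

The outgroup has state '0' for every character, so '1' is the derived state throughout.
spiracle pair III lost (derived state '1') is shared by Lineage J and Lineage Y — a synapomorphy uniting that clade.
hollow quills: derived state '1' in Lineage J only — an autapomorphy, so it tells us nothing about relationships among taxa.
nectar spur: derived state '1' in Lineage Z only — an autapomorphy, so it tells us nothing about relationships among taxa.
reduced hind limbs: derived state '1' in Lineage J, Lineage Y, and Lineage Z only — synapomorphy for {Lineage J, Lineage Y, Lineage Z}.
compound eyes (derived state '1') is shared by all ingroup taxa — unites the whole ingroup.
Most parsimonious ingroup topology: (((Lineage Y,Lineage J),Lineage Z),Lineage H).
Changes per character on this tree: spiracle pair III lost: 1; hollow quills: 1; nectar spur: 1; reduced hind limbs: 1; compound eyes: 1.
Total = 5.

5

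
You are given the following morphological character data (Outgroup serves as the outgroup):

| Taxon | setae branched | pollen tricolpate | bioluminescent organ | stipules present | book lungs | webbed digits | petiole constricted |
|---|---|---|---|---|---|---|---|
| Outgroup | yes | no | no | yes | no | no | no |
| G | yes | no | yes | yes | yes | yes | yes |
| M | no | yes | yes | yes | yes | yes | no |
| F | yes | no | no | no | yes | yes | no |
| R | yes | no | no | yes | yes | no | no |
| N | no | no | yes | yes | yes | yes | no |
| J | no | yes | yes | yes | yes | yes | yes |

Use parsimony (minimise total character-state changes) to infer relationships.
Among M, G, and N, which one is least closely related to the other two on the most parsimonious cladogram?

G

Character polarity is set by the outgroup: the derived state is whichever differs from the outgroup's state, so for setae branched, stipules present the derived state is 'no', and for the remaining characters it is 'yes'.
setae branched: derived state 'no' in J, M, and N only — synapomorphy for {J, M, N}.
Only J and M show the derived state 'yes' for pollen tricolpate, supporting them as a clade.
Only G, J, M, and N show the derived state 'yes' for bioluminescent organ, supporting them as a clade.
stipules present: derived state 'no' in F only — an autapomorphy, so it tells us nothing about relationships among taxa.
All ingroup taxa share the derived state 'yes' for book lungs; it defines the ingroup but does not resolve relationships within it.
webbed digits (derived state 'yes') is shared by F, G, J, M, and N — a synapomorphy uniting that clade.
petiole constricted (state 'yes') occurs in G and J but conflicts with the nesting implied by the other characters — most parsimoniously interpreted as homoplasy.
Most parsimonious ingroup topology: (((G,((M,J),N)),F),R).
M and N share a more recent common ancestor with each other than either does with G, so G is the least closely related of the three.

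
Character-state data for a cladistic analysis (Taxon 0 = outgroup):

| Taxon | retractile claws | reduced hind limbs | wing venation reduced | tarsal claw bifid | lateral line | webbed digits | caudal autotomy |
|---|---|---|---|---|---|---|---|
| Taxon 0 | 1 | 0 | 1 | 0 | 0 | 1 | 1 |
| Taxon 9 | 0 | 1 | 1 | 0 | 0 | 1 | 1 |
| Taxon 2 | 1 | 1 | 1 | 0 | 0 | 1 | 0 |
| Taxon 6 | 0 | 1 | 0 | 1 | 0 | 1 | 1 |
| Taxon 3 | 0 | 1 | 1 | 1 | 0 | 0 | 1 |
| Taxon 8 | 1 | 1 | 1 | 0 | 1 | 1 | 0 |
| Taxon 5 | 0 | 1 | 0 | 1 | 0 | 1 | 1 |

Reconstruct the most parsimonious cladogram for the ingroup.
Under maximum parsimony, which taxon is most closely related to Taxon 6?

Character polarity is set by the outgroup: the derived state is whichever differs from the outgroup's state, so for retractile claws, wing venation reduced, webbed digits, caudal autotomy the derived state is '0', and for the remaining characters it is '1'.
retractile claws (derived state '0') is shared by Taxon 3, Taxon 5, Taxon 6, and Taxon 9 — a synapomorphy uniting that clade.
All ingroup taxa share the derived state '1' for reduced hind limbs; it defines the ingroup but does not resolve relationships within it.
Only Taxon 5 and Taxon 6 show the derived state '0' for wing venation reduced, supporting them as a clade.
tarsal claw bifid (derived state '1') is shared by Taxon 3, Taxon 5, and Taxon 6 — a synapomorphy uniting that clade.
lateral line: derived state '1' in Taxon 8 only — an autapomorphy, so it tells us nothing about relationships among taxa.
webbed digits: derived state '0' in Taxon 3 only — an autapomorphy, so it tells us nothing about relationships among taxa.
caudal autotomy (derived state '0') is shared by Taxon 2 and Taxon 8 — a synapomorphy uniting that clade.
Most parsimonious ingroup topology: ((Taxon 9,((Taxon 6,Taxon 5),Taxon 3)),(Taxon 2,Taxon 8)).
Taxon 6 and Taxon 5 form a cherry on this tree, so they are sister taxa.

Taxon 5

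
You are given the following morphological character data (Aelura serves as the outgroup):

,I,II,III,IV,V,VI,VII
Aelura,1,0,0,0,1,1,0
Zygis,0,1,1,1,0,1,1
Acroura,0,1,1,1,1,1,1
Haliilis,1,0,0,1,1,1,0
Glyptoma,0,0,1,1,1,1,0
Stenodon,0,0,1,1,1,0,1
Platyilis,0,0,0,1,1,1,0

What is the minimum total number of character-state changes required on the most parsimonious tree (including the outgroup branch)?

Character polarity is set by the outgroup: the derived state is whichever differs from the outgroup's state, so for I, V, VI the derived state is '0', and for the remaining characters it is '1'.
I (derived state '0') is shared by Acroura, Glyptoma, Platyilis, Stenodon, and Zygis — a synapomorphy uniting that clade.
Only Acroura and Zygis show the derived state '1' for II, supporting them as a clade.
III (derived state '1') is shared by Acroura, Glyptoma, Stenodon, and Zygis — a synapomorphy uniting that clade.
All ingroup taxa share the derived state '1' for IV; it defines the ingroup but does not resolve relationships within it.
V (derived state '0') is unique to Zygis (autapomorphy; uninformative for grouping).
VI (derived state '0') is unique to Stenodon (autapomorphy; uninformative for grouping).
Only Acroura, Stenodon, and Zygis show the derived state '1' for VII, supporting them as a clade.
Most parsimonious ingroup topology: (((((Zygis,Acroura),Stenodon),Glyptoma),Platyilis),Haliilis).
Changes per character on this tree: I: 1; II: 1; III: 1; IV: 1; V: 1; VI: 1; VII: 1.
Total = 7.

7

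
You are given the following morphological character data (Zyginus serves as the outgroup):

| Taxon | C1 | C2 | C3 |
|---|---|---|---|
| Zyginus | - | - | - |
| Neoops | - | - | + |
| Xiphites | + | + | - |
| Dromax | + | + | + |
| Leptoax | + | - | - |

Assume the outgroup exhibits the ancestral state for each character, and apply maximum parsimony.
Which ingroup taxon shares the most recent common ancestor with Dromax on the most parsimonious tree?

The outgroup has state '-' for every character, so '+' is the derived state throughout.
Only Dromax, Leptoax, and Xiphites show the derived state '+' for C1, supporting them as a clade.
C2 (derived state '+') is shared by Dromax and Xiphites — a synapomorphy uniting that clade.
C3 (state '+') occurs in Dromax and Neoops but conflicts with the nesting implied by the other characters — most parsimoniously interpreted as homoplasy.
Most parsimonious ingroup topology: (Neoops,((Xiphites,Dromax),Leptoax)).
Dromax and Xiphites form a cherry on this tree, so they are sister taxa.

Xiphites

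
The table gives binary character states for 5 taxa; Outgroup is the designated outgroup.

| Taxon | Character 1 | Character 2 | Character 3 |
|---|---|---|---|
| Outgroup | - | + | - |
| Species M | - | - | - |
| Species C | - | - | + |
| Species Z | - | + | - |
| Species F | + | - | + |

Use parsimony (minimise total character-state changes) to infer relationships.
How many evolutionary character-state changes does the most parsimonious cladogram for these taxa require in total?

Character polarity is set by the outgroup: the derived state is whichever differs from the outgroup's state, so for Character 2 the derived state is '-', and for the remaining characters it is '+'.
Character 1: derived state '+' in Species F only — an autapomorphy, so it tells us nothing about relationships among taxa.
Character 2 (derived state '-') is shared by Species C, Species F, and Species M — a synapomorphy uniting that clade.
Character 3: derived state '+' in Species C and Species F only — synapomorphy for {Species C, Species F}.
Most parsimonious ingroup topology: ((Species M,(Species C,Species F)),Species Z).
Changes per character on this tree: Character 1: 1; Character 2: 1; Character 3: 1.
Total = 3.

3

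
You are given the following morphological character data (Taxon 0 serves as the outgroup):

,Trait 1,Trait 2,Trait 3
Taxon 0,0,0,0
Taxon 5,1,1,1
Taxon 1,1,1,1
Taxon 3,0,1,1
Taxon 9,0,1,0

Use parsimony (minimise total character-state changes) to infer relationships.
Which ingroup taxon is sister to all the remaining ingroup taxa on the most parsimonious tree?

Taxon 9

The outgroup has state '0' for every character, so '1' is the derived state throughout.
Only Taxon 1 and Taxon 5 show the derived state '1' for Trait 1, supporting them as a clade.
Trait 2 (derived state '1') is shared by all ingroup taxa — unites the whole ingroup.
Trait 3: derived state '1' in Taxon 1, Taxon 3, and Taxon 5 only — synapomorphy for {Taxon 1, Taxon 3, Taxon 5}.
Most parsimonious ingroup topology: (((Taxon 5,Taxon 1),Taxon 3),Taxon 9).
Taxon 9 is sister to the clade containing all other ingroup taxa, so it is the earliest-diverging (most basal) ingroup lineage.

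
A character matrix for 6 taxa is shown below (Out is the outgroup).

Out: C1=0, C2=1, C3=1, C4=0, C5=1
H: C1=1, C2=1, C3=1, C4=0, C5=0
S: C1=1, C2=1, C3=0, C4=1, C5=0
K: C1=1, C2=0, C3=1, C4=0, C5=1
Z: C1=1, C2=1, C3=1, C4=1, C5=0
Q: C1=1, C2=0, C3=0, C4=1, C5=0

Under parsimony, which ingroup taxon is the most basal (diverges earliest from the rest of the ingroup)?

Character polarity is set by the outgroup: the derived state is whichever differs from the outgroup's state, so for C2, C3, C5 the derived state is '0', and for the remaining characters it is '1'.
C1 (derived state '1') is shared by all ingroup taxa — unites the whole ingroup.
C2 (state '0') occurs in K and Q but conflicts with the nesting implied by the other characters — most parsimoniously interpreted as homoplasy.
Only Q and S show the derived state '0' for C3, supporting them as a clade.
C4 (derived state '1') is shared by Q, S, and Z — a synapomorphy uniting that clade.
C5: derived state '0' in H, Q, S, and Z only — synapomorphy for {H, Q, S, Z}.
Most parsimonious ingroup topology: ((H,((S,Q),Z)),K).
K is sister to the clade containing all other ingroup taxa, so it is the earliest-diverging (most basal) ingroup lineage.

K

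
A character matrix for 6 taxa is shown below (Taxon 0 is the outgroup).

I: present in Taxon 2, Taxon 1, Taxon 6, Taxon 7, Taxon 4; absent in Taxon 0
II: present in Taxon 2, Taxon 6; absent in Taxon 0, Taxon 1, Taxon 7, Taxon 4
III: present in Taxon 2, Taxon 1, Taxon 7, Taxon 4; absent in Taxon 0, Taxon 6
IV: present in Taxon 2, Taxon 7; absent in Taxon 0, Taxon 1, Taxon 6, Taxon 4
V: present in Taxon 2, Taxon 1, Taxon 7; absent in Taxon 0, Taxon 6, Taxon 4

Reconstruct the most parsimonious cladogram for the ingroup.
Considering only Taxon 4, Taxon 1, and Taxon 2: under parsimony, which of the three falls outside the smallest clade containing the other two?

The outgroup has state 'absent' for every character, so 'present' is the derived state throughout.
All ingroup taxa share the derived state 'present' for I; it defines the ingroup but does not resolve relationships within it.
II groups Taxon 2 and Taxon 6, which is incompatible with the clades supported by the remaining characters; treating it as convergent (homoplasy) costs fewer steps than any alternative tree.
III (derived state 'present') is shared by Taxon 1, Taxon 2, Taxon 4, and Taxon 7 — a synapomorphy uniting that clade.
Only Taxon 2 and Taxon 7 show the derived state 'present' for IV, supporting them as a clade.
V (derived state 'present') is shared by Taxon 1, Taxon 2, and Taxon 7 — a synapomorphy uniting that clade.
Most parsimonious ingroup topology: ((((Taxon 2,Taxon 7),Taxon 1),Taxon 4),Taxon 6).
Taxon 2 and Taxon 1 share a more recent common ancestor with each other than either does with Taxon 4, so Taxon 4 is the least closely related of the three.

Taxon 4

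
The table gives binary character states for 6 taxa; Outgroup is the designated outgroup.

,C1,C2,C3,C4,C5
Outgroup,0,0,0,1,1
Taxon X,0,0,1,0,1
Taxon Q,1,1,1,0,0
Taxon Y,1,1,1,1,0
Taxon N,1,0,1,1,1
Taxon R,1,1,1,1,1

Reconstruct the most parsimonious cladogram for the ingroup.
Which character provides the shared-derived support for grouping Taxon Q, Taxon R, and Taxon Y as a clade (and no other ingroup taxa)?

C2

Character polarity is set by the outgroup: the derived state is whichever differs from the outgroup's state, so for C4, C5 the derived state is '0', and for the remaining characters it is '1'.
C1 (derived state '1') is shared by Taxon N, Taxon Q, Taxon R, and Taxon Y — a synapomorphy uniting that clade.
C2: derived state '1' in Taxon Q, Taxon R, and Taxon Y only — synapomorphy for {Taxon Q, Taxon R, Taxon Y}.
All ingroup taxa share the derived state '1' for C3; it defines the ingroup but does not resolve relationships within it.
C4 (state '0') occurs in Taxon Q and Taxon X but conflicts with the nesting implied by the other characters — most parsimoniously interpreted as homoplasy.
Only Taxon Q and Taxon Y show the derived state '0' for C5, supporting them as a clade.
Most parsimonious ingroup topology: (Taxon X,(((Taxon Q,Taxon Y),Taxon R),Taxon N)).
The clade {Taxon Q, Taxon R, Taxon Y} is supported by C2: its derived state '1' occurs in exactly those taxa and in no other taxon (including the outgroup).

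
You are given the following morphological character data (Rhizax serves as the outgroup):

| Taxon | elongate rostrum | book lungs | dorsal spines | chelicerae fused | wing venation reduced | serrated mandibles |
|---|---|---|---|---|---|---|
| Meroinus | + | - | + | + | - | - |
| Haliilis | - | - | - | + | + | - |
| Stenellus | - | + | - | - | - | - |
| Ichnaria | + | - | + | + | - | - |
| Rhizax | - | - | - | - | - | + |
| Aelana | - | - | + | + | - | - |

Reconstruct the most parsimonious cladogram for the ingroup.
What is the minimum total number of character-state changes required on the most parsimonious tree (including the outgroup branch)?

6

Character polarity is set by the outgroup: the derived state is whichever differs from the outgroup's state, so for serrated mandibles the derived state is '-', and for the remaining characters it is '+'.
Only Ichnaria and Meroinus show the derived state '+' for elongate rostrum, supporting them as a clade.
book lungs: derived state '+' in Stenellus only — an autapomorphy, so it tells us nothing about relationships among taxa.
dorsal spines (derived state '+') is shared by Aelana, Ichnaria, and Meroinus — a synapomorphy uniting that clade.
chelicerae fused: derived state '+' in Aelana, Haliilis, Ichnaria, and Meroinus only — synapomorphy for {Aelana, Haliilis, Ichnaria, Meroinus}.
wing venation reduced: derived state '+' in Haliilis only — an autapomorphy, so it tells us nothing about relationships among taxa.
All ingroup taxa share the derived state '-' for serrated mandibles; it defines the ingroup but does not resolve relationships within it.
Most parsimonious ingroup topology: ((((Meroinus,Ichnaria),Aelana),Haliilis),Stenellus).
Changes per character on this tree: elongate rostrum: 1; book lungs: 1; dorsal spines: 1; chelicerae fused: 1; wing venation reduced: 1; serrated mandibles: 1.
Total = 6.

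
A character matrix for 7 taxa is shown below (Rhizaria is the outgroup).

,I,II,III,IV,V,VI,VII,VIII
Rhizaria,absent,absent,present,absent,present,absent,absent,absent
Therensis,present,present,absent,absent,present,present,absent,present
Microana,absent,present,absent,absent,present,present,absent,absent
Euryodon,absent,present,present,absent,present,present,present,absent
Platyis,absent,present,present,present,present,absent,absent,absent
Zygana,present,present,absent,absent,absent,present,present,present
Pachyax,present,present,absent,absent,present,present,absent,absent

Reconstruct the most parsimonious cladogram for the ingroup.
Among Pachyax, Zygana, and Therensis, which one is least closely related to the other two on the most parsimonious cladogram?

Character polarity is set by the outgroup: the derived state is whichever differs from the outgroup's state, so for III, V the derived state is 'absent', and for the remaining characters it is 'present'.
I (derived state 'present') is shared by Pachyax, Therensis, and Zygana — a synapomorphy uniting that clade.
II (derived state 'present') is shared by all ingroup taxa — unites the whole ingroup.
III: derived state 'absent' in Microana, Pachyax, Therensis, and Zygana only — synapomorphy for {Microana, Pachyax, Therensis, Zygana}.
IV: derived state 'present' in Platyis only — an autapomorphy, so it tells us nothing about relationships among taxa.
V: derived state 'absent' in Zygana only — an autapomorphy, so it tells us nothing about relationships among taxa.
VI (derived state 'present') is shared by Euryodon, Microana, Pachyax, Therensis, and Zygana — a synapomorphy uniting that clade.
VII groups Euryodon and Zygana, which is incompatible with the clades supported by the remaining characters; treating it as convergent (homoplasy) costs fewer steps than any alternative tree.
Only Therensis and Zygana show the derived state 'present' for VIII, supporting them as a clade.
Most parsimonious ingroup topology: (((((Therensis,Zygana),Pachyax),Microana),Euryodon),Platyis).
Zygana and Therensis share a more recent common ancestor with each other than either does with Pachyax, so Pachyax is the least closely related of the three.

Pachyax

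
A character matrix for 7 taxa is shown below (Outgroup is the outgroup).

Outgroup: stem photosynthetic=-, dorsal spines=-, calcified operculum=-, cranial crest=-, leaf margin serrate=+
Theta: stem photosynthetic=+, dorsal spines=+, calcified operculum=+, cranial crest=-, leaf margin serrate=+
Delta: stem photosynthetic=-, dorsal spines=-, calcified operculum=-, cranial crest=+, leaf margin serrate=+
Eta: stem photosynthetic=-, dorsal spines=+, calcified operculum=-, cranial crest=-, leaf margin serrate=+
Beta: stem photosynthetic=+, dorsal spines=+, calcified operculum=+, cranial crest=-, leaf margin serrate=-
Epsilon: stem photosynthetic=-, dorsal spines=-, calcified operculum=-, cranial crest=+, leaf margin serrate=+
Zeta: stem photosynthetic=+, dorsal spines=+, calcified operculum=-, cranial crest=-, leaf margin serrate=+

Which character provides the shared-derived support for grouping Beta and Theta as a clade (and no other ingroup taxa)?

calcified operculum

Character polarity is set by the outgroup: the derived state is whichever differs from the outgroup's state, so for leaf margin serrate the derived state is '-', and for the remaining characters it is '+'.
stem photosynthetic: derived state '+' in Beta, Theta, and Zeta only — synapomorphy for {Beta, Theta, Zeta}.
dorsal spines (derived state '+') is shared by Beta, Eta, Theta, and Zeta — a synapomorphy uniting that clade.
calcified operculum (derived state '+') is shared by Beta and Theta — a synapomorphy uniting that clade.
Only Delta and Epsilon show the derived state '+' for cranial crest, supporting them as a clade.
leaf margin serrate (derived state '-') is unique to Beta (autapomorphy; uninformative for grouping).
Most parsimonious ingroup topology: ((((Theta,Beta),Zeta),Eta),(Delta,Epsilon)).
The clade {Beta, Theta} is supported by calcified operculum: its derived state '+' occurs in exactly those taxa and in no other taxon (including the outgroup).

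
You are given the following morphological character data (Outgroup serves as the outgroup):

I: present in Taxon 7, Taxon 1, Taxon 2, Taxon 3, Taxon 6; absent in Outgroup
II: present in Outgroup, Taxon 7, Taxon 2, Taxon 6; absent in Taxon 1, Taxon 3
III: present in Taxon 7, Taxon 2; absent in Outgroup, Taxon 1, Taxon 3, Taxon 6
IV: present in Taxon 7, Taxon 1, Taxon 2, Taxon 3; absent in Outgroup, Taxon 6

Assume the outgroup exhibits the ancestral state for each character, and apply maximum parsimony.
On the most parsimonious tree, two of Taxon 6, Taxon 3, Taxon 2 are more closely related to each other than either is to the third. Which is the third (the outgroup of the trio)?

Character polarity is set by the outgroup: the derived state is whichever differs from the outgroup's state, so for II the derived state is 'absent', and for the remaining characters it is 'present'.
I (derived state 'present') is shared by all ingroup taxa — unites the whole ingroup.
II: derived state 'absent' in Taxon 1 and Taxon 3 only — synapomorphy for {Taxon 1, Taxon 3}.
Only Taxon 2 and Taxon 7 show the derived state 'present' for III, supporting them as a clade.
IV (derived state 'present') is shared by Taxon 1, Taxon 2, Taxon 3, and Taxon 7 — a synapomorphy uniting that clade.
Most parsimonious ingroup topology: (((Taxon 7,Taxon 2),(Taxon 1,Taxon 3)),Taxon 6).
Taxon 3 and Taxon 2 share a more recent common ancestor with each other than either does with Taxon 6, so Taxon 6 is the least closely related of the three.

Taxon 6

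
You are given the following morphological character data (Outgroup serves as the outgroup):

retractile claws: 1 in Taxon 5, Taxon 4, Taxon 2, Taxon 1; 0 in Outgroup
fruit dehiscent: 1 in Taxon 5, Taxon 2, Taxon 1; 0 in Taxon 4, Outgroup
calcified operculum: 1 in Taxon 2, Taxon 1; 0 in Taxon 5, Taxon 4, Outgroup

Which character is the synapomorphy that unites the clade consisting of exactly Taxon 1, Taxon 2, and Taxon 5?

fruit dehiscent

The outgroup has state '0' for every character, so '1' is the derived state throughout.
retractile claws (derived state '1') is shared by all ingroup taxa — unites the whole ingroup.
fruit dehiscent: derived state '1' in Taxon 1, Taxon 2, and Taxon 5 only — synapomorphy for {Taxon 1, Taxon 2, Taxon 5}.
calcified operculum (derived state '1') is shared by Taxon 1 and Taxon 2 — a synapomorphy uniting that clade.
Most parsimonious ingroup topology: (((Taxon 1,Taxon 2),Taxon 5),Taxon 4).
The clade {Taxon 1, Taxon 2, Taxon 5} is supported by fruit dehiscent: its derived state '1' occurs in exactly those taxa and in no other taxon (including the outgroup).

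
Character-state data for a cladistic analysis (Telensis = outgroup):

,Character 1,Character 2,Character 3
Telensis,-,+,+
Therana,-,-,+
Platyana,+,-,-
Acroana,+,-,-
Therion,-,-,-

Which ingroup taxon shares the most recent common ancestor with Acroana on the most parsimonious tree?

Platyana

Character polarity is set by the outgroup: the derived state is whichever differs from the outgroup's state, so for Character 2, Character 3 the derived state is '-', and for the remaining characters it is '+'.
Only Acroana and Platyana show the derived state '+' for Character 1, supporting them as a clade.
Character 2 (derived state '-') is shared by all ingroup taxa — unites the whole ingroup.
Character 3: derived state '-' in Acroana, Platyana, and Therion only — synapomorphy for {Acroana, Platyana, Therion}.
Most parsimonious ingroup topology: (Therana,((Platyana,Acroana),Therion)).
Acroana and Platyana form a cherry on this tree, so they are sister taxa.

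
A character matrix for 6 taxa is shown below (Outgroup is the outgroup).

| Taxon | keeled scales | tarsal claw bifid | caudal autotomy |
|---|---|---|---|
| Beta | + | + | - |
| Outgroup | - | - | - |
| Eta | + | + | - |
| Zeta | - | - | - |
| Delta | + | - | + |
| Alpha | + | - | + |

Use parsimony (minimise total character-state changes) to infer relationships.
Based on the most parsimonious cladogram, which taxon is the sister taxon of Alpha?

The outgroup has state '-' for every character, so '+' is the derived state throughout.
keeled scales: derived state '+' in Alpha, Beta, Delta, and Eta only — synapomorphy for {Alpha, Beta, Delta, Eta}.
Only Beta and Eta show the derived state '+' for tarsal claw bifid, supporting them as a clade.
Only Alpha and Delta show the derived state '+' for caudal autotomy, supporting them as a clade.
Most parsimonious ingroup topology: (((Alpha,Delta),(Eta,Beta)),Zeta).
Alpha and Delta form a cherry on this tree, so they are sister taxa.

Delta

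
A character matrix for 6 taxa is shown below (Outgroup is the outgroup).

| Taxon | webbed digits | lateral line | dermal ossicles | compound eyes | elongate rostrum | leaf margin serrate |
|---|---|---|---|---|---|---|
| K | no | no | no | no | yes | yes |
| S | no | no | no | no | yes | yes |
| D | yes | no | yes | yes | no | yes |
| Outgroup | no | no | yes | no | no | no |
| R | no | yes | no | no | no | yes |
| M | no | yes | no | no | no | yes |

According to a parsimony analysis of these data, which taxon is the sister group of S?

K

Character polarity is set by the outgroup: the derived state is whichever differs from the outgroup's state, so for dermal ossicles the derived state is 'no', and for the remaining characters it is 'yes'.
webbed digits: derived state 'yes' in D only — an autapomorphy, so it tells us nothing about relationships among taxa.
lateral line: derived state 'yes' in M and R only — synapomorphy for {M, R}.
Only K, M, R, and S show the derived state 'no' for dermal ossicles, supporting them as a clade.
compound eyes (derived state 'yes') is unique to D (autapomorphy; uninformative for grouping).
Only K and S show the derived state 'yes' for elongate rostrum, supporting them as a clade.
All ingroup taxa share the derived state 'yes' for leaf margin serrate; it defines the ingroup but does not resolve relationships within it.
Most parsimonious ingroup topology: (((M,R),(K,S)),D).
S and K form a cherry on this tree, so they are sister taxa.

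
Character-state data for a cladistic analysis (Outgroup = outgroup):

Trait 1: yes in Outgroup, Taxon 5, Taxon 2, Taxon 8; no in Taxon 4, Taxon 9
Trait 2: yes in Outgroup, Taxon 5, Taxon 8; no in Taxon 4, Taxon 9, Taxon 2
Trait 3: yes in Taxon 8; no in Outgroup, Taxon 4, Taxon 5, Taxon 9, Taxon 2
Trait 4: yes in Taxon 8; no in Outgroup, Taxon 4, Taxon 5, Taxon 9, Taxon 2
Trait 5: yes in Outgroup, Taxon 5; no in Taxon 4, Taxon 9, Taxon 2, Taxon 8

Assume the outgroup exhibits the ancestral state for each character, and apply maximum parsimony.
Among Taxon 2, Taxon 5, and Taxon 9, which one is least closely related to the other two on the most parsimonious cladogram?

Taxon 5

Character polarity is set by the outgroup: the derived state is whichever differs from the outgroup's state, so for Trait 1, Trait 2, Trait 5 the derived state is 'no', and for the remaining characters it is 'yes'.
Trait 1: derived state 'no' in Taxon 4 and Taxon 9 only — synapomorphy for {Taxon 4, Taxon 9}.
Trait 2: derived state 'no' in Taxon 2, Taxon 4, and Taxon 9 only — synapomorphy for {Taxon 2, Taxon 4, Taxon 9}.
Trait 3: derived state 'yes' in Taxon 8 only — an autapomorphy, so it tells us nothing about relationships among taxa.
Trait 4 (derived state 'yes') is unique to Taxon 8 (autapomorphy; uninformative for grouping).
Only Taxon 2, Taxon 4, Taxon 8, and Taxon 9 show the derived state 'no' for Trait 5, supporting them as a clade.
Most parsimonious ingroup topology: ((((Taxon 4,Taxon 9),Taxon 2),Taxon 8),Taxon 5).
Taxon 2 and Taxon 9 share a more recent common ancestor with each other than either does with Taxon 5, so Taxon 5 is the least closely related of the three.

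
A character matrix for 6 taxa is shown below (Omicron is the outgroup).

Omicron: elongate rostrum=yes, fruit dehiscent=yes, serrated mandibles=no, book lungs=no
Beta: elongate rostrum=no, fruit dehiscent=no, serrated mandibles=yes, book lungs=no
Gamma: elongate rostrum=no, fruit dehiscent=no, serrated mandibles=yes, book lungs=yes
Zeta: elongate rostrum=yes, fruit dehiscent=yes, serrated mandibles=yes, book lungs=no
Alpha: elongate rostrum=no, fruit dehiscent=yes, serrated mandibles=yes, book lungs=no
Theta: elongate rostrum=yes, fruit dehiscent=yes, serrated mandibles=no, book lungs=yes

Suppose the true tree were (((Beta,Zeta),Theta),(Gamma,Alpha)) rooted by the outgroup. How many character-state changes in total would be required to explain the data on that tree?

8

Map each character onto (((Beta,Zeta),Theta),(Gamma,Alpha)) (rooted by Omicron) and count the minimum state changes it requires (Fitch parsimony):
elongate rostrum: 2; fruit dehiscent: 2; serrated mandibles: 2; book lungs: 2.
Total tree length = 8.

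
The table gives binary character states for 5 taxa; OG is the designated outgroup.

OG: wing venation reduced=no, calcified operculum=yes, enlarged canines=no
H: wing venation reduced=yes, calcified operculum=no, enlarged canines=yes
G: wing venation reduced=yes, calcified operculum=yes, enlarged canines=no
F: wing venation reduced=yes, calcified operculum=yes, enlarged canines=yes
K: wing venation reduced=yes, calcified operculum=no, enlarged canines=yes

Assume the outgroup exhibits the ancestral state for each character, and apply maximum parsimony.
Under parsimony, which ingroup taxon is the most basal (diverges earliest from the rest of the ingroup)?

Character polarity is set by the outgroup: the derived state is whichever differs from the outgroup's state, so for calcified operculum the derived state is 'no', and for the remaining characters it is 'yes'.
wing venation reduced (derived state 'yes') is shared by all ingroup taxa — unites the whole ingroup.
calcified operculum (derived state 'no') is shared by H and K — a synapomorphy uniting that clade.
enlarged canines (derived state 'yes') is shared by F, H, and K — a synapomorphy uniting that clade.
Most parsimonious ingroup topology: (((H,K),F),G).
G is sister to the clade containing all other ingroup taxa, so it is the earliest-diverging (most basal) ingroup lineage.

G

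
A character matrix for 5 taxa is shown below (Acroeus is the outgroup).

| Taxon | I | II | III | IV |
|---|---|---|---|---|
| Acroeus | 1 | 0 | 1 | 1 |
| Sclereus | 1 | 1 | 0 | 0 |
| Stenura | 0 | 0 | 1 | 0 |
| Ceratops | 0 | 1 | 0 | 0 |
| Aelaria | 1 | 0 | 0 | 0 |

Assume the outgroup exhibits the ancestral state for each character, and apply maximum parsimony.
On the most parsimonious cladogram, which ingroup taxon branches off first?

Character polarity is set by the outgroup: the derived state is whichever differs from the outgroup's state, so for I, III, IV the derived state is '0', and for the remaining characters it is '1'.
I (state '0') occurs in Ceratops and Stenura but conflicts with the nesting implied by the other characters — most parsimoniously interpreted as homoplasy.
II (derived state '1') is shared by Ceratops and Sclereus — a synapomorphy uniting that clade.
III (derived state '0') is shared by Aelaria, Ceratops, and Sclereus — a synapomorphy uniting that clade.
IV (derived state '0') is shared by all ingroup taxa — unites the whole ingroup.
Most parsimonious ingroup topology: (((Sclereus,Ceratops),Aelaria),Stenura).
Stenura is sister to the clade containing all other ingroup taxa, so it is the earliest-diverging (most basal) ingroup lineage.

Stenura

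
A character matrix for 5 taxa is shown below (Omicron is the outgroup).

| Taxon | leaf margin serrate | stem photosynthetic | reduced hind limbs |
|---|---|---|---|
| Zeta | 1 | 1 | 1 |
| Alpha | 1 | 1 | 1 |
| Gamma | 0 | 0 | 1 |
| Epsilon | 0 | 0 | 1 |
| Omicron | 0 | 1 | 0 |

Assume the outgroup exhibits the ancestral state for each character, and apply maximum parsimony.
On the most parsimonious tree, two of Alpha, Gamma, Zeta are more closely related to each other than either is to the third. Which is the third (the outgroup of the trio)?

Gamma

Character polarity is set by the outgroup: the derived state is whichever differs from the outgroup's state, so for stem photosynthetic the derived state is '0', and for the remaining characters it is '1'.
leaf margin serrate: derived state '1' in Alpha and Zeta only — synapomorphy for {Alpha, Zeta}.
stem photosynthetic: derived state '0' in Epsilon and Gamma only — synapomorphy for {Epsilon, Gamma}.
All ingroup taxa share the derived state '1' for reduced hind limbs; it defines the ingroup but does not resolve relationships within it.
Most parsimonious ingroup topology: ((Zeta,Alpha),(Epsilon,Gamma)).
Alpha and Zeta share a more recent common ancestor with each other than either does with Gamma, so Gamma is the least closely related of the three.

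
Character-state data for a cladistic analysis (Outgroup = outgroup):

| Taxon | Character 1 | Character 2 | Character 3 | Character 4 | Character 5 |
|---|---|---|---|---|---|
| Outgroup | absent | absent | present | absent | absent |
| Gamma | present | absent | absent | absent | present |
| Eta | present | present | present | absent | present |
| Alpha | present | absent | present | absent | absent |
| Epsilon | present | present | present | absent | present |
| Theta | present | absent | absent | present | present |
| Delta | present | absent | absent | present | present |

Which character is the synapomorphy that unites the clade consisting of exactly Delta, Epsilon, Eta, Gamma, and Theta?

Character polarity is set by the outgroup: the derived state is whichever differs from the outgroup's state, so for Character 3 the derived state is 'absent', and for the remaining characters it is 'present'.
All ingroup taxa share the derived state 'present' for Character 1; it defines the ingroup but does not resolve relationships within it.
Character 2 (derived state 'present') is shared by Epsilon and Eta — a synapomorphy uniting that clade.
Character 3: derived state 'absent' in Delta, Gamma, and Theta only — synapomorphy for {Delta, Gamma, Theta}.
Character 4: derived state 'present' in Delta and Theta only — synapomorphy for {Delta, Theta}.
Character 5 (derived state 'present') is shared by Delta, Epsilon, Eta, Gamma, and Theta — a synapomorphy uniting that clade.
Most parsimonious ingroup topology: (((Gamma,(Theta,Delta)),(Eta,Epsilon)),Alpha).
The clade {Delta, Epsilon, Eta, Gamma, Theta} is supported by Character 5: its derived state 'present' occurs in exactly those taxa and in no other taxon (including the outgroup).

Character 5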